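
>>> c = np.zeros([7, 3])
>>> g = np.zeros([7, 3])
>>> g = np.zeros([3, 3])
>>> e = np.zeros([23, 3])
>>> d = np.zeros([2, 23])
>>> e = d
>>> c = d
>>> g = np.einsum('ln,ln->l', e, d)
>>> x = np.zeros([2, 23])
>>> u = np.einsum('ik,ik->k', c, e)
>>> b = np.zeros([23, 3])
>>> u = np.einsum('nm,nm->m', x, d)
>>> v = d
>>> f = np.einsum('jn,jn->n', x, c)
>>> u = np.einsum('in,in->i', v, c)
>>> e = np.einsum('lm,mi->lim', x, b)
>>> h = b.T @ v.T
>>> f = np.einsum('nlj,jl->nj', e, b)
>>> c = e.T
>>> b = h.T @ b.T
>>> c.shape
(23, 3, 2)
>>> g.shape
(2,)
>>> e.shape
(2, 3, 23)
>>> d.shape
(2, 23)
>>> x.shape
(2, 23)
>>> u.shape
(2,)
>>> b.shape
(2, 23)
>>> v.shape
(2, 23)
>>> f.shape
(2, 23)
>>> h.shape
(3, 2)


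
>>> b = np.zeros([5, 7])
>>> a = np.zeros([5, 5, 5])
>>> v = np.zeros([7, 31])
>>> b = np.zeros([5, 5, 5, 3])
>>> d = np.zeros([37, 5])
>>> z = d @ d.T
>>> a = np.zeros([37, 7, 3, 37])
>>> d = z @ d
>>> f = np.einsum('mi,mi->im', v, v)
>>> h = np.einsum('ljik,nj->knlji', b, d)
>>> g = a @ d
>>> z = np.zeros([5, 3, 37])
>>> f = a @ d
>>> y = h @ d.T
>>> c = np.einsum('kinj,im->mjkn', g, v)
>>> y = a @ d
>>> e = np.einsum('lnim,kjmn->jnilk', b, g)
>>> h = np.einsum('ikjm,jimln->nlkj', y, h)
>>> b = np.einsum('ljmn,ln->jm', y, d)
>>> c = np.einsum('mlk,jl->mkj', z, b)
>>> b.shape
(7, 3)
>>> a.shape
(37, 7, 3, 37)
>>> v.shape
(7, 31)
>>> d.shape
(37, 5)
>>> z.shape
(5, 3, 37)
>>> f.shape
(37, 7, 3, 5)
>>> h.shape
(5, 5, 7, 3)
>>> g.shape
(37, 7, 3, 5)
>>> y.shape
(37, 7, 3, 5)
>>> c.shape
(5, 37, 7)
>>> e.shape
(7, 5, 5, 5, 37)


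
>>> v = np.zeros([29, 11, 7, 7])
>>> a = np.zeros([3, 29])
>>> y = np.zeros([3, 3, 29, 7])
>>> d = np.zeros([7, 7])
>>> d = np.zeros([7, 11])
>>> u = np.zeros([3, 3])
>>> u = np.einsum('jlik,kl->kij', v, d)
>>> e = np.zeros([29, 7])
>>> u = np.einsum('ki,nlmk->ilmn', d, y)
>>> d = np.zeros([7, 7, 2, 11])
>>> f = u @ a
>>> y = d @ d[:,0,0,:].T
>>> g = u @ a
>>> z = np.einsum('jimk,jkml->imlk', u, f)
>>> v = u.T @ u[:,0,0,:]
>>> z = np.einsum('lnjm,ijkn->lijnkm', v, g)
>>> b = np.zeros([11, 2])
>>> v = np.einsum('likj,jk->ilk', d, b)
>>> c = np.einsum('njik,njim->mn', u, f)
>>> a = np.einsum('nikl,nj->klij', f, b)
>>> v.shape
(7, 7, 2)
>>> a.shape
(29, 29, 3, 2)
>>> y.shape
(7, 7, 2, 7)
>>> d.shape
(7, 7, 2, 11)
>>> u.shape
(11, 3, 29, 3)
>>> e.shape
(29, 7)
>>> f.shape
(11, 3, 29, 29)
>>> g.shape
(11, 3, 29, 29)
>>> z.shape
(3, 11, 3, 29, 29, 3)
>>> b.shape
(11, 2)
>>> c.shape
(29, 11)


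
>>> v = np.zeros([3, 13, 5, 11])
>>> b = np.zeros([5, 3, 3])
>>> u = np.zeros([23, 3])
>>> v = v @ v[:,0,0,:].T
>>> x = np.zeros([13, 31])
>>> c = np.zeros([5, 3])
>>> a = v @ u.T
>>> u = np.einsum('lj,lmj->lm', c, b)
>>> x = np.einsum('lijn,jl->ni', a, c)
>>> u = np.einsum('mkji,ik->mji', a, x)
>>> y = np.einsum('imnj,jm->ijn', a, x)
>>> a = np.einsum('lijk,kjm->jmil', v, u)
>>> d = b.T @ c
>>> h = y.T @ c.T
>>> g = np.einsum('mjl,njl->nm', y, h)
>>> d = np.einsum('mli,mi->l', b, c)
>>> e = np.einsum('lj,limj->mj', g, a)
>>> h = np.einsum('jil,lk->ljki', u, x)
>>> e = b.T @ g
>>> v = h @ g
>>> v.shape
(23, 3, 13, 3)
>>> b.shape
(5, 3, 3)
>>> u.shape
(3, 5, 23)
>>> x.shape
(23, 13)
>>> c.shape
(5, 3)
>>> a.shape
(5, 23, 13, 3)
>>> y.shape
(3, 23, 5)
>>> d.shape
(3,)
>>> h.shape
(23, 3, 13, 5)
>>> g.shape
(5, 3)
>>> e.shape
(3, 3, 3)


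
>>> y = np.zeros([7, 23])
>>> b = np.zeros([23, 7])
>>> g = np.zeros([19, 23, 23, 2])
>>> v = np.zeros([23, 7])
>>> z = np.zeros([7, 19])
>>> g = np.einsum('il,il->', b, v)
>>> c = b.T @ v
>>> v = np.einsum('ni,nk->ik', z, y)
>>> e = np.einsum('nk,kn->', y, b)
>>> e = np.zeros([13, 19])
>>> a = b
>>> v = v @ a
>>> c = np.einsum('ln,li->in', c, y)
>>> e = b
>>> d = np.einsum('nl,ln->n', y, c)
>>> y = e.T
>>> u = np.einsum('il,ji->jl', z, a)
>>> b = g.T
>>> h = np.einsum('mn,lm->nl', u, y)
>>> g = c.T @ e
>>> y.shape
(7, 23)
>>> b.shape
()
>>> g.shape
(7, 7)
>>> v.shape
(19, 7)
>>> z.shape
(7, 19)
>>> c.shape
(23, 7)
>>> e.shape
(23, 7)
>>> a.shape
(23, 7)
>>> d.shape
(7,)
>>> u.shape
(23, 19)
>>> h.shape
(19, 7)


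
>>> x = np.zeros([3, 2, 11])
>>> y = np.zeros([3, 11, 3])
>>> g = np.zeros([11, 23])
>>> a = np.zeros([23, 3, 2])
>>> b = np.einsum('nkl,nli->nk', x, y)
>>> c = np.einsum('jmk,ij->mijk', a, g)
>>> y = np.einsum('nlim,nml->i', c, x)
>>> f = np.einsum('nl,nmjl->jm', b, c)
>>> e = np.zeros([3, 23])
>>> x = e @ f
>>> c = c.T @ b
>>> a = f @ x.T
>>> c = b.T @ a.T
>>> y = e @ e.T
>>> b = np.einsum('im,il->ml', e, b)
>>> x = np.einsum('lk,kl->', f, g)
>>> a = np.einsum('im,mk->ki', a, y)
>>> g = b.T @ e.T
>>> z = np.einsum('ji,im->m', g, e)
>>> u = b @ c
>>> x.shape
()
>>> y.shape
(3, 3)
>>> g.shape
(2, 3)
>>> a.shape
(3, 23)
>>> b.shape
(23, 2)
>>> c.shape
(2, 23)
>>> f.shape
(23, 11)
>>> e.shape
(3, 23)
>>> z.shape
(23,)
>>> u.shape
(23, 23)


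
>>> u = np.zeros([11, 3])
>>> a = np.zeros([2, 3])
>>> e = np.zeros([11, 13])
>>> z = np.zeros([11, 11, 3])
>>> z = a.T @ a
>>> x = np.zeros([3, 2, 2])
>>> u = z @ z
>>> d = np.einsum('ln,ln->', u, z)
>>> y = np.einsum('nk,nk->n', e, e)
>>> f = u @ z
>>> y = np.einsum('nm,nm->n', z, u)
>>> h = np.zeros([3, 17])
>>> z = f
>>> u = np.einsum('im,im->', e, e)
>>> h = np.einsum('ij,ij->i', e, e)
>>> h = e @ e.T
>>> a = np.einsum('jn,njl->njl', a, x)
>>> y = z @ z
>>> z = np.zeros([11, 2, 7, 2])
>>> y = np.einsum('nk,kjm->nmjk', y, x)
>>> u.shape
()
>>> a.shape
(3, 2, 2)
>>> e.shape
(11, 13)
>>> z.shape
(11, 2, 7, 2)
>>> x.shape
(3, 2, 2)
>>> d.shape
()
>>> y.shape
(3, 2, 2, 3)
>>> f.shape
(3, 3)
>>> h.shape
(11, 11)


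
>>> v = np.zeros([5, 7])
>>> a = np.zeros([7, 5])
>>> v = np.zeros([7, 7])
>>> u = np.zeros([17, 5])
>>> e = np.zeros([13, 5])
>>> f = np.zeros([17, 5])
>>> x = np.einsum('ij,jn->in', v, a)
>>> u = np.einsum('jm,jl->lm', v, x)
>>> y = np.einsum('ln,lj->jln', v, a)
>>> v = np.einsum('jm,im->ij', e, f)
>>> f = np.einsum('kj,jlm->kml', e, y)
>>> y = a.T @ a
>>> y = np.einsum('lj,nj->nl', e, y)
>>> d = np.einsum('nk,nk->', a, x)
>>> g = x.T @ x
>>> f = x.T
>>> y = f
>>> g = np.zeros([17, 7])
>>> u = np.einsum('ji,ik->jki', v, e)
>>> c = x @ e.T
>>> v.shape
(17, 13)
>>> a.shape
(7, 5)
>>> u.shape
(17, 5, 13)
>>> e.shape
(13, 5)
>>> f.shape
(5, 7)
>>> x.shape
(7, 5)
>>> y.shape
(5, 7)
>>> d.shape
()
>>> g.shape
(17, 7)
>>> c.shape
(7, 13)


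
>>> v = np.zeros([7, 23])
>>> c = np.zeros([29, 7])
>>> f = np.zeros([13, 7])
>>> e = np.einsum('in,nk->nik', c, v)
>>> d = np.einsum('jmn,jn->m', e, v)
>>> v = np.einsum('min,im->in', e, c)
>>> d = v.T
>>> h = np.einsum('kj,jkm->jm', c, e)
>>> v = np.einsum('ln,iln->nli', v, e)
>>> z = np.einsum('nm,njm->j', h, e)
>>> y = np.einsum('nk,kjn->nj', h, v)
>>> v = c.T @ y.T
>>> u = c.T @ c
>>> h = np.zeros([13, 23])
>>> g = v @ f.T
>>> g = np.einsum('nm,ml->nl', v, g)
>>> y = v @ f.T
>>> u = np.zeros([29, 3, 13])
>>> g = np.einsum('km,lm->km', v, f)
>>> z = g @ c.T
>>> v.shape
(7, 7)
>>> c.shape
(29, 7)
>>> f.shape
(13, 7)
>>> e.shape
(7, 29, 23)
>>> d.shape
(23, 29)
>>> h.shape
(13, 23)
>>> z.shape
(7, 29)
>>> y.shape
(7, 13)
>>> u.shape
(29, 3, 13)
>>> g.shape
(7, 7)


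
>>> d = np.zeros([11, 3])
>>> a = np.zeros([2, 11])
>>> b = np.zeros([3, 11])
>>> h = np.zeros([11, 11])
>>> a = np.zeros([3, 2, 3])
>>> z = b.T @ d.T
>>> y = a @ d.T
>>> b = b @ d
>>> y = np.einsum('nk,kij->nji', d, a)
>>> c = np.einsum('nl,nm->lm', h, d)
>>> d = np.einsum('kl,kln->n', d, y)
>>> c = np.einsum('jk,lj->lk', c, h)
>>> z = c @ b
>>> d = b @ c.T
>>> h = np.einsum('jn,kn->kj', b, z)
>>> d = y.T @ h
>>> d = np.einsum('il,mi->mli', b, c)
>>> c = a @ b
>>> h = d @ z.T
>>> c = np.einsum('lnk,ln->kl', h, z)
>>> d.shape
(11, 3, 3)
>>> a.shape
(3, 2, 3)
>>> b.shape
(3, 3)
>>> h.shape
(11, 3, 11)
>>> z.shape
(11, 3)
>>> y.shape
(11, 3, 2)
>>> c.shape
(11, 11)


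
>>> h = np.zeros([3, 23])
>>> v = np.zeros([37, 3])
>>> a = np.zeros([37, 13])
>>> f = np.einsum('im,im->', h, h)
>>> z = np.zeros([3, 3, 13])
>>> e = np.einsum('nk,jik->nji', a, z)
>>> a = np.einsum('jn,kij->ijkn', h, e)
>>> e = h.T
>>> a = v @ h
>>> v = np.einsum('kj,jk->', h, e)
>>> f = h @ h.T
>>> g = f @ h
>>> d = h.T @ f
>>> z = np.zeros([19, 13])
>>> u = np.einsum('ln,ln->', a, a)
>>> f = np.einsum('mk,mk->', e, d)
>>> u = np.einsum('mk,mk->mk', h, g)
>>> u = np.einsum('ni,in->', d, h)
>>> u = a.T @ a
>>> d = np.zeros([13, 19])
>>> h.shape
(3, 23)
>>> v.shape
()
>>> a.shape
(37, 23)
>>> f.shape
()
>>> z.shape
(19, 13)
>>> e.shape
(23, 3)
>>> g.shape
(3, 23)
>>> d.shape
(13, 19)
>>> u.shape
(23, 23)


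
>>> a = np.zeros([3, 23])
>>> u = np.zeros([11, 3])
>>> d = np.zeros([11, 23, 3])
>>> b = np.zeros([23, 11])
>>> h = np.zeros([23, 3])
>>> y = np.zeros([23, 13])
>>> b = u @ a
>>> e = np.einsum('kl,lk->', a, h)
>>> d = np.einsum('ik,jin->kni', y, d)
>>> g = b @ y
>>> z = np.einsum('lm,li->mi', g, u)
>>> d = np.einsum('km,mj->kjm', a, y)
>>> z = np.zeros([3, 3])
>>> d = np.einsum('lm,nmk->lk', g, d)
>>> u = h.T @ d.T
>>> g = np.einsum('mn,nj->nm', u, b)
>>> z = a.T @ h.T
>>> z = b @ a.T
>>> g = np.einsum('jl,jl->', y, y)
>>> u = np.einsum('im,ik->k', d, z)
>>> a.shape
(3, 23)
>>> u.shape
(3,)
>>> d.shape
(11, 23)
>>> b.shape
(11, 23)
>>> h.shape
(23, 3)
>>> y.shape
(23, 13)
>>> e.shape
()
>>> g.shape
()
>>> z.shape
(11, 3)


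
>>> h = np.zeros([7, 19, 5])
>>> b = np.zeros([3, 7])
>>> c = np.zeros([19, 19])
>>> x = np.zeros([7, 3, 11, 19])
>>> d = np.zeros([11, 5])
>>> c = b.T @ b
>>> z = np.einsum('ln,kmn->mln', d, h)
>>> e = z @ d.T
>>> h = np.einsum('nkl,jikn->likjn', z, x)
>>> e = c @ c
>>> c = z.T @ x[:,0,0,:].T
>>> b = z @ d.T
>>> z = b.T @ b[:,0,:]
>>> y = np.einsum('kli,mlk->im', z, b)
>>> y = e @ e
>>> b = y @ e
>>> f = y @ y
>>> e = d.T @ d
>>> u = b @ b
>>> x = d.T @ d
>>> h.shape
(5, 3, 11, 7, 19)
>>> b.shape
(7, 7)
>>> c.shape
(5, 11, 7)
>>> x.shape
(5, 5)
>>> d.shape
(11, 5)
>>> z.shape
(11, 11, 11)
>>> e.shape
(5, 5)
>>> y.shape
(7, 7)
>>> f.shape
(7, 7)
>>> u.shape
(7, 7)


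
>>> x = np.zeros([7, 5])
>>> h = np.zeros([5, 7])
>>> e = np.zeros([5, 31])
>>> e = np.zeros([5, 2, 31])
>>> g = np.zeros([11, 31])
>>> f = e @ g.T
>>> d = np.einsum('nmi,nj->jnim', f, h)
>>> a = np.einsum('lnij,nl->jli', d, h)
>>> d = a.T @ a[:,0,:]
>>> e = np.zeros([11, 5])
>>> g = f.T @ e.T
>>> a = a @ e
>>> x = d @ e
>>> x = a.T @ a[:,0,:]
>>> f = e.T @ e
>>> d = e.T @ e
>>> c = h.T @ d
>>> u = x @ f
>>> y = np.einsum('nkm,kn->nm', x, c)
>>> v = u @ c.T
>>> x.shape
(5, 7, 5)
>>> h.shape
(5, 7)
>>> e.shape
(11, 5)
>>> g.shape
(11, 2, 11)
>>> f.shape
(5, 5)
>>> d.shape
(5, 5)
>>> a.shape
(2, 7, 5)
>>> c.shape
(7, 5)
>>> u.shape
(5, 7, 5)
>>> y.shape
(5, 5)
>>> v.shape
(5, 7, 7)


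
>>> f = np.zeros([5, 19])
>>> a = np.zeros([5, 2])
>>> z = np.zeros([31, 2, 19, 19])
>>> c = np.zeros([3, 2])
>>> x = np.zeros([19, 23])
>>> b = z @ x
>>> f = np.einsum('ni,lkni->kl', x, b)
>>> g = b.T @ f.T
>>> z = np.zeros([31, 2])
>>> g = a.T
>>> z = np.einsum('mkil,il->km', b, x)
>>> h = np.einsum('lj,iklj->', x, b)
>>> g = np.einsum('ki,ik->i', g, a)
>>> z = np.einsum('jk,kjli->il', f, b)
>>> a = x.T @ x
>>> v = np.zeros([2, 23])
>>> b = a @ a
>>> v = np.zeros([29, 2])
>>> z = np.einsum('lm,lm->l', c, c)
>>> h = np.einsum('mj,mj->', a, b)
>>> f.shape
(2, 31)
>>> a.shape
(23, 23)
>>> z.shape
(3,)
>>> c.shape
(3, 2)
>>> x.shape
(19, 23)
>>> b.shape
(23, 23)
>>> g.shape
(5,)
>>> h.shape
()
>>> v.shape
(29, 2)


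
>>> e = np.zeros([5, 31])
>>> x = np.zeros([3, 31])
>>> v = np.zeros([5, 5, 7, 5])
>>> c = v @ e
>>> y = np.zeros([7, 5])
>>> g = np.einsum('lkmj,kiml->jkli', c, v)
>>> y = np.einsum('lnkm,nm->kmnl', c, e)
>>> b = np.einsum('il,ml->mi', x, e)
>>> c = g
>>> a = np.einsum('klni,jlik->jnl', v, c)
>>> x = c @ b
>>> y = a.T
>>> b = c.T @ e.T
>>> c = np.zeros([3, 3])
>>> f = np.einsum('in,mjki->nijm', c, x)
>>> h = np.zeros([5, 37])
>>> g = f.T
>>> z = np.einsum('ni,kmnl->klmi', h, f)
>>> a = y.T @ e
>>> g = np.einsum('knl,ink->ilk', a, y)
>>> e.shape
(5, 31)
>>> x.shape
(31, 5, 5, 3)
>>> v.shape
(5, 5, 7, 5)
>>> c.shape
(3, 3)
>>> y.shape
(5, 7, 31)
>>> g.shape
(5, 31, 31)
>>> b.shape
(5, 5, 5, 5)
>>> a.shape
(31, 7, 31)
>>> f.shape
(3, 3, 5, 31)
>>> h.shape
(5, 37)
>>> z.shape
(3, 31, 3, 37)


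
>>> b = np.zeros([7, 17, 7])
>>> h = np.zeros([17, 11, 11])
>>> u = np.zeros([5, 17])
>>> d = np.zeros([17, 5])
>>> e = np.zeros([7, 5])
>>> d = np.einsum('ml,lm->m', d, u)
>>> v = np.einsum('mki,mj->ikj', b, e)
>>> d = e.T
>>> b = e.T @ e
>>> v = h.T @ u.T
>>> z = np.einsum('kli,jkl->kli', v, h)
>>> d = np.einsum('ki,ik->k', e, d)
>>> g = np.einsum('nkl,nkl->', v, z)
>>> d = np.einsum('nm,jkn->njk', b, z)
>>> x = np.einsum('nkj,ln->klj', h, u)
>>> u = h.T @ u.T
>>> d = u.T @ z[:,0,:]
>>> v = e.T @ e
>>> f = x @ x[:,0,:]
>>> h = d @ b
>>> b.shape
(5, 5)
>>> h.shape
(5, 11, 5)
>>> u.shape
(11, 11, 5)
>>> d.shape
(5, 11, 5)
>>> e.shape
(7, 5)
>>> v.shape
(5, 5)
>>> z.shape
(11, 11, 5)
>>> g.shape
()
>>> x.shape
(11, 5, 11)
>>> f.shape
(11, 5, 11)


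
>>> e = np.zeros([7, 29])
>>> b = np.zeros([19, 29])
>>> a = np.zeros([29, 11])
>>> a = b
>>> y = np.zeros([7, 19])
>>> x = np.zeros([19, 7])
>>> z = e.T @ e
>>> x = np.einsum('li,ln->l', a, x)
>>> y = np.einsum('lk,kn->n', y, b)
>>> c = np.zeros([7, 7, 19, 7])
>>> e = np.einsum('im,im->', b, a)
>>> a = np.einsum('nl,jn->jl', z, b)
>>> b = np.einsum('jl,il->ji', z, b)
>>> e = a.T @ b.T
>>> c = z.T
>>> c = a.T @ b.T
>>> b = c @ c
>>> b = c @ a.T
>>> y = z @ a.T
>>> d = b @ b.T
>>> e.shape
(29, 29)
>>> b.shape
(29, 19)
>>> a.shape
(19, 29)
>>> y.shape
(29, 19)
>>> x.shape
(19,)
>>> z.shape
(29, 29)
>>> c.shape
(29, 29)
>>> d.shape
(29, 29)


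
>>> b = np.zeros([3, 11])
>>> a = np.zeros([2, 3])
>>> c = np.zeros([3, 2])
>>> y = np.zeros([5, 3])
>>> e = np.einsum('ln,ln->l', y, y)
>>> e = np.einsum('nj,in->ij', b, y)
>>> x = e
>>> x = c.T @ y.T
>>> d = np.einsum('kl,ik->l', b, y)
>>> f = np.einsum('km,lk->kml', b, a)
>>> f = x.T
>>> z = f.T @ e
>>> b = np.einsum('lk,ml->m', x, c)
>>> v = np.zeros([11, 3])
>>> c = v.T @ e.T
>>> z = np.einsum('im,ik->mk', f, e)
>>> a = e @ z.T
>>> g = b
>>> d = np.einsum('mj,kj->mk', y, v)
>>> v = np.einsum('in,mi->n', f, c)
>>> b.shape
(3,)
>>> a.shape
(5, 2)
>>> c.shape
(3, 5)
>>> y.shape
(5, 3)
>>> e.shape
(5, 11)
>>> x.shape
(2, 5)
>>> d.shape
(5, 11)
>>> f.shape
(5, 2)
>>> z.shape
(2, 11)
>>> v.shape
(2,)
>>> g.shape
(3,)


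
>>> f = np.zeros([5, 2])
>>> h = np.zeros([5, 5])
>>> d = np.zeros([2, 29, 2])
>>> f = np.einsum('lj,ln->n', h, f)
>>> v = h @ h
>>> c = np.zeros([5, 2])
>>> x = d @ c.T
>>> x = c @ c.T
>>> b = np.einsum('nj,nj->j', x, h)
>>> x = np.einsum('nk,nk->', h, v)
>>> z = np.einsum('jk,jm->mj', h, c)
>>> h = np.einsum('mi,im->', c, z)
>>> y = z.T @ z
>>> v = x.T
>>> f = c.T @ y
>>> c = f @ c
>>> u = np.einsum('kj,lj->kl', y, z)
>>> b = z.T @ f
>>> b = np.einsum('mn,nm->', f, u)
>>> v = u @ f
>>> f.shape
(2, 5)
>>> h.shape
()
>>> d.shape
(2, 29, 2)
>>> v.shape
(5, 5)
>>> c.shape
(2, 2)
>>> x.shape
()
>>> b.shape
()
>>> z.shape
(2, 5)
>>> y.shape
(5, 5)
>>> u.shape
(5, 2)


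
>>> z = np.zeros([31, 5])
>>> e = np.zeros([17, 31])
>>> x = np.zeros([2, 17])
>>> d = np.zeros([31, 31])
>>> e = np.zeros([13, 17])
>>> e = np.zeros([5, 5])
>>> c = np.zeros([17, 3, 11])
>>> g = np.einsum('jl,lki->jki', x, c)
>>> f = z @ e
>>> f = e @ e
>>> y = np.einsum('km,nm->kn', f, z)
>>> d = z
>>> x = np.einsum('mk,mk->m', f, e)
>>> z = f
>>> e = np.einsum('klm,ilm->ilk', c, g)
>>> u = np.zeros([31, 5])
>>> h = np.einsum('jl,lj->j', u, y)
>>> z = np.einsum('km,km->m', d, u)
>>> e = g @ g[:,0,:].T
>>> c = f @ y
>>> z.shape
(5,)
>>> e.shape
(2, 3, 2)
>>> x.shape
(5,)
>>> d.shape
(31, 5)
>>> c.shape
(5, 31)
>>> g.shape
(2, 3, 11)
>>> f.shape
(5, 5)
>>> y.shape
(5, 31)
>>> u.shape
(31, 5)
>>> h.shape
(31,)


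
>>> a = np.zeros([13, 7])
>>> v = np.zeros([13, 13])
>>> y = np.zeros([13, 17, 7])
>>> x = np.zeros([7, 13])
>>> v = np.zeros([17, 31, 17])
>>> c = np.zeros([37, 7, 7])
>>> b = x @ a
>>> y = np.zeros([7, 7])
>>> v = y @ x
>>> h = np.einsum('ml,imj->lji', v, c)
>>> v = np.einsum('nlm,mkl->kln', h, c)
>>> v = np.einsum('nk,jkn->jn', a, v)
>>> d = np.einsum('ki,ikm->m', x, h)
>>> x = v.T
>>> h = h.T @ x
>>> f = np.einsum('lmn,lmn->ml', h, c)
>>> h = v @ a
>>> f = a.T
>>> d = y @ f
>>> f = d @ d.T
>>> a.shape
(13, 7)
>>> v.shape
(7, 13)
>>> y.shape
(7, 7)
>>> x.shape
(13, 7)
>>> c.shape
(37, 7, 7)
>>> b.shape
(7, 7)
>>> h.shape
(7, 7)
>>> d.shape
(7, 13)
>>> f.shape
(7, 7)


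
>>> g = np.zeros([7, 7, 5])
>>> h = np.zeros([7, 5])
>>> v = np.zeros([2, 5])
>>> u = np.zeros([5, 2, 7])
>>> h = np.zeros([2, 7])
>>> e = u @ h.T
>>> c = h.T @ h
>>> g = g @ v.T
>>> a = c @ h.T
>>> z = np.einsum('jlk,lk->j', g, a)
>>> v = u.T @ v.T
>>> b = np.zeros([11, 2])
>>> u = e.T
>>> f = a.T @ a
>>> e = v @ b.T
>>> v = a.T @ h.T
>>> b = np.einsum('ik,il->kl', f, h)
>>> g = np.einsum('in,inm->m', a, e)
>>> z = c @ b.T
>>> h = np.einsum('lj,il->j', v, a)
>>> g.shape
(11,)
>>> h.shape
(2,)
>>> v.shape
(2, 2)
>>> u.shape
(2, 2, 5)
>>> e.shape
(7, 2, 11)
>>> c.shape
(7, 7)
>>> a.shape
(7, 2)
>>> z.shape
(7, 2)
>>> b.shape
(2, 7)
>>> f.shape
(2, 2)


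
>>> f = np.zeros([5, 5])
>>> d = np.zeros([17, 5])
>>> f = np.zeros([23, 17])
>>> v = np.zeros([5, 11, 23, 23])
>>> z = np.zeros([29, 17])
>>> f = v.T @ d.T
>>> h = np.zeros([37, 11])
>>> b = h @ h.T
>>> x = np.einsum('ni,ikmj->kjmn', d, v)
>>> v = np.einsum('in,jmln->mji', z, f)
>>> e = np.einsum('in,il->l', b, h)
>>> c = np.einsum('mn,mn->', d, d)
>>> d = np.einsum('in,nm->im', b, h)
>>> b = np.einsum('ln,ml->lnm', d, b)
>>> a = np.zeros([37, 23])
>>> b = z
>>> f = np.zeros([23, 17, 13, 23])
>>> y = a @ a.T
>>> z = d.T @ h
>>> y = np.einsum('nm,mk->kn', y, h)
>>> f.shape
(23, 17, 13, 23)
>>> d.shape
(37, 11)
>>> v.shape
(23, 23, 29)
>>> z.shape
(11, 11)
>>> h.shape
(37, 11)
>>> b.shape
(29, 17)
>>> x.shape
(11, 23, 23, 17)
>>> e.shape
(11,)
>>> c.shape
()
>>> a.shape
(37, 23)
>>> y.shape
(11, 37)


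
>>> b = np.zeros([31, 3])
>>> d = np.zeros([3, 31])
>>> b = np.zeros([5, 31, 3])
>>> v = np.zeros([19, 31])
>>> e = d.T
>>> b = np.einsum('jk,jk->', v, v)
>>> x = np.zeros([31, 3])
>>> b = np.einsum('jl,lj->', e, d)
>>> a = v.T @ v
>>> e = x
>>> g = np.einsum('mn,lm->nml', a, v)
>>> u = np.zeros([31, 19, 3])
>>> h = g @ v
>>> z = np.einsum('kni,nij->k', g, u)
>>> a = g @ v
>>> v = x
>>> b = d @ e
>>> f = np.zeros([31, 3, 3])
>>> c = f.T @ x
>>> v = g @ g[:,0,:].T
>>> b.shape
(3, 3)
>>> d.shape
(3, 31)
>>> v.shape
(31, 31, 31)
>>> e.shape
(31, 3)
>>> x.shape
(31, 3)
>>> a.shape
(31, 31, 31)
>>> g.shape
(31, 31, 19)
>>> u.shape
(31, 19, 3)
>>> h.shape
(31, 31, 31)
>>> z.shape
(31,)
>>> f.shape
(31, 3, 3)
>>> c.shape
(3, 3, 3)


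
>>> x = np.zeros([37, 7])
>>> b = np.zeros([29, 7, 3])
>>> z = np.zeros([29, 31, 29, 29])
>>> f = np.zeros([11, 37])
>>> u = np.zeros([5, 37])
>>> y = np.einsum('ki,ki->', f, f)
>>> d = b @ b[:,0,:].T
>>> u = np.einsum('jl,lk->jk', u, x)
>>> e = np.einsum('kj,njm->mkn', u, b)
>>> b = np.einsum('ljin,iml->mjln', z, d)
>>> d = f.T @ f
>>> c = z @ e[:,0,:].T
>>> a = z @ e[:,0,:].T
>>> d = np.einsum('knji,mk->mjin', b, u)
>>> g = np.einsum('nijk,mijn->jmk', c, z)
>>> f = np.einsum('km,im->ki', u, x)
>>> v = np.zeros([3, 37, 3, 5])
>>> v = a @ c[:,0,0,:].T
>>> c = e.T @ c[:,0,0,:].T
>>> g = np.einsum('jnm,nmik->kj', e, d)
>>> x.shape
(37, 7)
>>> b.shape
(7, 31, 29, 29)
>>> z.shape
(29, 31, 29, 29)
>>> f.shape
(5, 37)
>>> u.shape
(5, 7)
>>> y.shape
()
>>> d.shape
(5, 29, 29, 31)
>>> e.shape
(3, 5, 29)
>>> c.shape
(29, 5, 29)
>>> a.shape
(29, 31, 29, 3)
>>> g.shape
(31, 3)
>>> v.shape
(29, 31, 29, 29)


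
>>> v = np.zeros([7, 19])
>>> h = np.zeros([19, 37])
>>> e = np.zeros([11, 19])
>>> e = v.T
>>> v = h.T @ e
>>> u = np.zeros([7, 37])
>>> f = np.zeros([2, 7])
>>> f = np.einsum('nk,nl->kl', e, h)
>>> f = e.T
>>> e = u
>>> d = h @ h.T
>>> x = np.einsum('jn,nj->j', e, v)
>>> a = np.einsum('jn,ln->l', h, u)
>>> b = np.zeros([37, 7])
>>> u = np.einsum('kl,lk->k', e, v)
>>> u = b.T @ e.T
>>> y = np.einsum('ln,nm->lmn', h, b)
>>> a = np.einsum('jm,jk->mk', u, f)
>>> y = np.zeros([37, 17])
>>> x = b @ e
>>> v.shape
(37, 7)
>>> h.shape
(19, 37)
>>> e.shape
(7, 37)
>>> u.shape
(7, 7)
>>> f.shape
(7, 19)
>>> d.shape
(19, 19)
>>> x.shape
(37, 37)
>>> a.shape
(7, 19)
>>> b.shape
(37, 7)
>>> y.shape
(37, 17)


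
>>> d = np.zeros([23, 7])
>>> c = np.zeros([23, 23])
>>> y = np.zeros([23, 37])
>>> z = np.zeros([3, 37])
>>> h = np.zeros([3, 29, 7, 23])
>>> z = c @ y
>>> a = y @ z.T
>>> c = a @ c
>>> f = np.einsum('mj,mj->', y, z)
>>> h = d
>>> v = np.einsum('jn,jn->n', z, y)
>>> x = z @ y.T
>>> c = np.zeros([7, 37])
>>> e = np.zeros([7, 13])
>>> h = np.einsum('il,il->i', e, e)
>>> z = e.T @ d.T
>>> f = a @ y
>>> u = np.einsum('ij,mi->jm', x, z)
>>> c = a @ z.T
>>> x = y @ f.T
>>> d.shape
(23, 7)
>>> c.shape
(23, 13)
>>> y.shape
(23, 37)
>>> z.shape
(13, 23)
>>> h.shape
(7,)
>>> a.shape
(23, 23)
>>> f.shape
(23, 37)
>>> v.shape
(37,)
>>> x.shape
(23, 23)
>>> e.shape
(7, 13)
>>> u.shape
(23, 13)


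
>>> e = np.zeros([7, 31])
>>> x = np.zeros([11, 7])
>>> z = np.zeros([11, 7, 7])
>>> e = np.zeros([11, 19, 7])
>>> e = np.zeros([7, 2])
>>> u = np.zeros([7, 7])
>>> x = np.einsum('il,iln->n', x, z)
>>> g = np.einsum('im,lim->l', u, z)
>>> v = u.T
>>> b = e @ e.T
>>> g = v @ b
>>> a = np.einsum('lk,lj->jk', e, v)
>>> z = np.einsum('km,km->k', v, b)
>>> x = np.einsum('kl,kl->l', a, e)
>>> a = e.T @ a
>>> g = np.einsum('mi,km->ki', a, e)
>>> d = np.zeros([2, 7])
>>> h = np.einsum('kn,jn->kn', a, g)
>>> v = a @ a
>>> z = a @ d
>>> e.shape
(7, 2)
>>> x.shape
(2,)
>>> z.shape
(2, 7)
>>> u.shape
(7, 7)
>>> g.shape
(7, 2)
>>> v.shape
(2, 2)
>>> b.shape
(7, 7)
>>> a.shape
(2, 2)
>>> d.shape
(2, 7)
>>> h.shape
(2, 2)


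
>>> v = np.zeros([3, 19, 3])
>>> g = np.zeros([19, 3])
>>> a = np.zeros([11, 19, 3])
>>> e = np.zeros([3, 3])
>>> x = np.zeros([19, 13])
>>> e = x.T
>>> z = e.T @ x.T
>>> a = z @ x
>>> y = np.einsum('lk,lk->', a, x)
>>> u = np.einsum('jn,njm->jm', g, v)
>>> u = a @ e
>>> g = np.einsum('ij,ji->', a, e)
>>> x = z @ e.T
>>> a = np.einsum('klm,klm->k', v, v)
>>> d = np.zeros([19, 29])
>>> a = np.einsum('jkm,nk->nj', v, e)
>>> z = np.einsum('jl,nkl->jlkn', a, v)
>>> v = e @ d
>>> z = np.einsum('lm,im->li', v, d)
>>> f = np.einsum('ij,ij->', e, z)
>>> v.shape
(13, 29)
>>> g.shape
()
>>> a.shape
(13, 3)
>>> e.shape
(13, 19)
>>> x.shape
(19, 13)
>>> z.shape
(13, 19)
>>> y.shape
()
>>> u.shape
(19, 19)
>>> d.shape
(19, 29)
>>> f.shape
()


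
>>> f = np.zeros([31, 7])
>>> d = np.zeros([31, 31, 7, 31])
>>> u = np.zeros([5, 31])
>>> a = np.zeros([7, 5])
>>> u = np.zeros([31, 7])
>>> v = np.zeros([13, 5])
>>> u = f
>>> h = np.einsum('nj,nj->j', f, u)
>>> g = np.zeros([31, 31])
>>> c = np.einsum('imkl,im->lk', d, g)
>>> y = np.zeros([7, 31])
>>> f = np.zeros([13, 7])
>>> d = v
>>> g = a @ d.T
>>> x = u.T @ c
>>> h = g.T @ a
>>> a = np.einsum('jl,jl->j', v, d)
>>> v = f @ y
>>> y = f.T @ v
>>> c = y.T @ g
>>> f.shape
(13, 7)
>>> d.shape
(13, 5)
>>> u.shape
(31, 7)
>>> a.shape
(13,)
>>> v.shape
(13, 31)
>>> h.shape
(13, 5)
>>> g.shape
(7, 13)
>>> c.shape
(31, 13)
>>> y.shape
(7, 31)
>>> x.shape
(7, 7)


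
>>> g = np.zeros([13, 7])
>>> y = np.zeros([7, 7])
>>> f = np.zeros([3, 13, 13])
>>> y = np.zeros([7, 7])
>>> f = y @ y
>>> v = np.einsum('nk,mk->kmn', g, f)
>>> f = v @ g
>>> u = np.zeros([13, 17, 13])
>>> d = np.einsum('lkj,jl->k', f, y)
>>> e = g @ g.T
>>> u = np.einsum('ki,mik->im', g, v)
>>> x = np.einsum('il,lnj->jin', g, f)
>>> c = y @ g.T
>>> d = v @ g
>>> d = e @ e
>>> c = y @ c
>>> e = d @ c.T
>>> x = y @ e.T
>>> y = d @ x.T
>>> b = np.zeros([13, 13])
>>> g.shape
(13, 7)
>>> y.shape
(13, 7)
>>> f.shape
(7, 7, 7)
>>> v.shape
(7, 7, 13)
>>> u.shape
(7, 7)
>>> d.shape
(13, 13)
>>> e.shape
(13, 7)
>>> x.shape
(7, 13)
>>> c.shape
(7, 13)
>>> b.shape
(13, 13)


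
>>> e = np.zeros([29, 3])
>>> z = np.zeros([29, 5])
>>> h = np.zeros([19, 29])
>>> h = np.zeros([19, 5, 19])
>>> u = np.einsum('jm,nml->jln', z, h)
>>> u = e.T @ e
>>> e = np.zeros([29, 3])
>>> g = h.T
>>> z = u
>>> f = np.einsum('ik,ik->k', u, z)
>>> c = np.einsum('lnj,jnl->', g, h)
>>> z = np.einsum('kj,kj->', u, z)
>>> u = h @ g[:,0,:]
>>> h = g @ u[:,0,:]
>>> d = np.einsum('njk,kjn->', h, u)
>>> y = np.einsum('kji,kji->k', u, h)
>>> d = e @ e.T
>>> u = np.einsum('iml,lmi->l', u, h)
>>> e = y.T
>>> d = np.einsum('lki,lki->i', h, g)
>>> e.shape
(19,)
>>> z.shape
()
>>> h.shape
(19, 5, 19)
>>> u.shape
(19,)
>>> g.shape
(19, 5, 19)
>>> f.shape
(3,)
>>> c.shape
()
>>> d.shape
(19,)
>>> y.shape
(19,)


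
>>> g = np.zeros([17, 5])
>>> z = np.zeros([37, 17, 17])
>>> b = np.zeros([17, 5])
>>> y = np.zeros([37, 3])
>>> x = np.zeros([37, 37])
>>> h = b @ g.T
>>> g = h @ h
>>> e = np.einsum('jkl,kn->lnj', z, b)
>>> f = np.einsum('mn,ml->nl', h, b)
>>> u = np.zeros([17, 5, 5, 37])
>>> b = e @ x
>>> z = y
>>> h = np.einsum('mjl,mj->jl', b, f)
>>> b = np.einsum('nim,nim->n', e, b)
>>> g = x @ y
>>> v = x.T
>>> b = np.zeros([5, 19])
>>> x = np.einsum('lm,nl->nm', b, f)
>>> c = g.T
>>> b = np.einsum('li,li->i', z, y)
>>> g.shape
(37, 3)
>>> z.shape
(37, 3)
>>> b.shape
(3,)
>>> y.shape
(37, 3)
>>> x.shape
(17, 19)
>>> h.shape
(5, 37)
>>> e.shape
(17, 5, 37)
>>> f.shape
(17, 5)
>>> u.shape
(17, 5, 5, 37)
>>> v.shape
(37, 37)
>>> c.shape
(3, 37)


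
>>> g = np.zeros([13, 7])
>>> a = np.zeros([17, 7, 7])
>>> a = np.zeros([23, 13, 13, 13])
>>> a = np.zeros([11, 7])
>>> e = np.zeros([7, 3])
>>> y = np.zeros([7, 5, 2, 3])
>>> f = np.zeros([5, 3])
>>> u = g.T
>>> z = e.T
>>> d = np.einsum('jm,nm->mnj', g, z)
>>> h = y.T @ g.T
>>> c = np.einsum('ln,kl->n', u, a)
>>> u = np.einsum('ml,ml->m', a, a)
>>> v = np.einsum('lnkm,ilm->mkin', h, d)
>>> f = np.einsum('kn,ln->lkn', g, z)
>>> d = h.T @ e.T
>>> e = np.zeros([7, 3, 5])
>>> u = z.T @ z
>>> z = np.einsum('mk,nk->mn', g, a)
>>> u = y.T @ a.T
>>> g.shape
(13, 7)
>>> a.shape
(11, 7)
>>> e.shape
(7, 3, 5)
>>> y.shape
(7, 5, 2, 3)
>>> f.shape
(3, 13, 7)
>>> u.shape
(3, 2, 5, 11)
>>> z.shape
(13, 11)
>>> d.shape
(13, 5, 2, 7)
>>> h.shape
(3, 2, 5, 13)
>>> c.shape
(13,)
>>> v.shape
(13, 5, 7, 2)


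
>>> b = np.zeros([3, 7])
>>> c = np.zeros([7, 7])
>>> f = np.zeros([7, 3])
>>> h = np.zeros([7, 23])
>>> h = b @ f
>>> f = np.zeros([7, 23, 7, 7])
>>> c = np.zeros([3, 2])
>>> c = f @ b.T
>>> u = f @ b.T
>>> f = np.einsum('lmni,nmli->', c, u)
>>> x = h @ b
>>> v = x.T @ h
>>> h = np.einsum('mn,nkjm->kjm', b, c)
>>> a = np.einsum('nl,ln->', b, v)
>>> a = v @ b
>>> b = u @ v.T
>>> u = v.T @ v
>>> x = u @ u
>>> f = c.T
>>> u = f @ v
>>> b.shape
(7, 23, 7, 7)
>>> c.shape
(7, 23, 7, 3)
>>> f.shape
(3, 7, 23, 7)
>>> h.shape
(23, 7, 3)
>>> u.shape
(3, 7, 23, 3)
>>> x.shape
(3, 3)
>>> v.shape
(7, 3)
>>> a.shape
(7, 7)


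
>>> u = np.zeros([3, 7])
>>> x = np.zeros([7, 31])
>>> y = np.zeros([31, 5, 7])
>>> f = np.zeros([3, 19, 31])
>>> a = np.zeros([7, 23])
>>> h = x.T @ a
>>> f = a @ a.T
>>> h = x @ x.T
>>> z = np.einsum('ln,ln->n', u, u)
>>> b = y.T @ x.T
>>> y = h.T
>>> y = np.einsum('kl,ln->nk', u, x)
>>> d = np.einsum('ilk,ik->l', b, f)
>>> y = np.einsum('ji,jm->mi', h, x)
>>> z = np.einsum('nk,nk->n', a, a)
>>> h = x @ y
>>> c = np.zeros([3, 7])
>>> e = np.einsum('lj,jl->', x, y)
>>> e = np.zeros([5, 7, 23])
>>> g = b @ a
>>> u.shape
(3, 7)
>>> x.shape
(7, 31)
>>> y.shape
(31, 7)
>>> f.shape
(7, 7)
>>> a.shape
(7, 23)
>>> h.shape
(7, 7)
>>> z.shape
(7,)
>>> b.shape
(7, 5, 7)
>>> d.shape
(5,)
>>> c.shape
(3, 7)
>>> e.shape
(5, 7, 23)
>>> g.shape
(7, 5, 23)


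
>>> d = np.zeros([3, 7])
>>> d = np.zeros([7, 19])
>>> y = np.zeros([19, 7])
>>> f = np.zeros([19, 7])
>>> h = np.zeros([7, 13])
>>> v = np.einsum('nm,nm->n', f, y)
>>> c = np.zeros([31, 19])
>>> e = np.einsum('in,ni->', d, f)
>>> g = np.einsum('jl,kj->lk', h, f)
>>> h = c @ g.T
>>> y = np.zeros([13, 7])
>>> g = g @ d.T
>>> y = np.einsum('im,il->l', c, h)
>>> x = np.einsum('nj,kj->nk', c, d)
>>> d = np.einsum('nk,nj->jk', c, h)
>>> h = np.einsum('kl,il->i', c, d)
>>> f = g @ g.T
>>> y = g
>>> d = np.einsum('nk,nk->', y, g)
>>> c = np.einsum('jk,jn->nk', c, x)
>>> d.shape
()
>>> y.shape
(13, 7)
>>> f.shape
(13, 13)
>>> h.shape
(13,)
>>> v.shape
(19,)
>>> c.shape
(7, 19)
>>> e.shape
()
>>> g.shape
(13, 7)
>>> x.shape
(31, 7)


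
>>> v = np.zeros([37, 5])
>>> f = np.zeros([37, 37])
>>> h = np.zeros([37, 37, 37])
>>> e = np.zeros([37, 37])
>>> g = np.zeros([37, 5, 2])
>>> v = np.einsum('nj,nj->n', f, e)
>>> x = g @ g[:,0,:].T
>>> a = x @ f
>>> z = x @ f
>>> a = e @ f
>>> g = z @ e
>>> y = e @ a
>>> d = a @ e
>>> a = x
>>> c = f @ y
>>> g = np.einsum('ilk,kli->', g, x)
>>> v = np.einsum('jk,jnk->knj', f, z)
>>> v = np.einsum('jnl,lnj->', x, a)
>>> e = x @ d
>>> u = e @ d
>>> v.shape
()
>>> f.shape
(37, 37)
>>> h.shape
(37, 37, 37)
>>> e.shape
(37, 5, 37)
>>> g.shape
()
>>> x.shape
(37, 5, 37)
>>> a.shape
(37, 5, 37)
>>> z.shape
(37, 5, 37)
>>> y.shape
(37, 37)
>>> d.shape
(37, 37)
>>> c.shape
(37, 37)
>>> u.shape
(37, 5, 37)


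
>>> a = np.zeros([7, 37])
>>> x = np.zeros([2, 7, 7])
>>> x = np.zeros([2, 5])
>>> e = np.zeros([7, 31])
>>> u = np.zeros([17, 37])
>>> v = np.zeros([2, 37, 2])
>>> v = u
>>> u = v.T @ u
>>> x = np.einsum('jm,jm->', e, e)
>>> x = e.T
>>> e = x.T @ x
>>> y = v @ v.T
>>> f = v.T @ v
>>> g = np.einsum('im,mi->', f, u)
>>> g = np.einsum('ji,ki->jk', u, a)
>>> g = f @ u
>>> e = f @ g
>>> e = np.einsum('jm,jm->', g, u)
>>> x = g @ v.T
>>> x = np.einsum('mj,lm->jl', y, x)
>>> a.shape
(7, 37)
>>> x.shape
(17, 37)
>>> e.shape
()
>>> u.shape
(37, 37)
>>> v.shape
(17, 37)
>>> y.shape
(17, 17)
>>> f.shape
(37, 37)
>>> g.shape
(37, 37)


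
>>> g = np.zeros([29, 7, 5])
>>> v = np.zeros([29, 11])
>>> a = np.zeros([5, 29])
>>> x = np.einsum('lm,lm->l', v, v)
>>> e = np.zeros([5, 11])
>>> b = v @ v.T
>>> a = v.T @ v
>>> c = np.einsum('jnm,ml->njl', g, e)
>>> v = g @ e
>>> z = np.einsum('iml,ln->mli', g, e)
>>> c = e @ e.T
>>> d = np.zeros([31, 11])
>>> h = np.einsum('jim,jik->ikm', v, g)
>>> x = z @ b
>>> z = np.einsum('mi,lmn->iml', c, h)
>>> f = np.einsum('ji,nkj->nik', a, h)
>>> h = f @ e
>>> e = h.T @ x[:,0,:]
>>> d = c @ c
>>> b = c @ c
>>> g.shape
(29, 7, 5)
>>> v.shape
(29, 7, 11)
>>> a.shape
(11, 11)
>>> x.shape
(7, 5, 29)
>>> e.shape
(11, 11, 29)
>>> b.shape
(5, 5)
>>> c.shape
(5, 5)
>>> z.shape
(5, 5, 7)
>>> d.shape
(5, 5)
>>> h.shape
(7, 11, 11)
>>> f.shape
(7, 11, 5)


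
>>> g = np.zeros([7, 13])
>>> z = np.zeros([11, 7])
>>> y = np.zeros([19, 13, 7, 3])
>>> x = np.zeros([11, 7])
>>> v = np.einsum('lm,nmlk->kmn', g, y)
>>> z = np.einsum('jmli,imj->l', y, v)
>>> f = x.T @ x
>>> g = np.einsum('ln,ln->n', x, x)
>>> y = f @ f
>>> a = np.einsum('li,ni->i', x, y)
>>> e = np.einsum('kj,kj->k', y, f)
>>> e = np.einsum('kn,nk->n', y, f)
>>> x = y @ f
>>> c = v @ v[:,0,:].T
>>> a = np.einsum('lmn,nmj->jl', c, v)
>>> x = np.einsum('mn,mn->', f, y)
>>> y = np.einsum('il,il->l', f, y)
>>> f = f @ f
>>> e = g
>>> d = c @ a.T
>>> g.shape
(7,)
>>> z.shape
(7,)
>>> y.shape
(7,)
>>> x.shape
()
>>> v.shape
(3, 13, 19)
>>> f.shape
(7, 7)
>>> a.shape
(19, 3)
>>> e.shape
(7,)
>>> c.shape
(3, 13, 3)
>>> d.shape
(3, 13, 19)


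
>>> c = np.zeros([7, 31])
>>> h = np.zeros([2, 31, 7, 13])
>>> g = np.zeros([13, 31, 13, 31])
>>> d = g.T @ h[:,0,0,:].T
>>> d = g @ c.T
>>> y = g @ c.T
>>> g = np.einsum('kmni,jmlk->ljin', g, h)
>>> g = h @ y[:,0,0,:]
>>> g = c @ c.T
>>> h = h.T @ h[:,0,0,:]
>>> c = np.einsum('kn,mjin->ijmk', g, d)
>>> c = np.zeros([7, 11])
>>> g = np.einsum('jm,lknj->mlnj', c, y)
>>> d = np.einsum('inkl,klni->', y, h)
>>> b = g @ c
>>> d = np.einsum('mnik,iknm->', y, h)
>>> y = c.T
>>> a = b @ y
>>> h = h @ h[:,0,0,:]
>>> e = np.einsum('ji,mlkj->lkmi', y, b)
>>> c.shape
(7, 11)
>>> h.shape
(13, 7, 31, 13)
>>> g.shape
(11, 13, 13, 7)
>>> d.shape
()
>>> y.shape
(11, 7)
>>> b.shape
(11, 13, 13, 11)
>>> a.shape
(11, 13, 13, 7)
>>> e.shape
(13, 13, 11, 7)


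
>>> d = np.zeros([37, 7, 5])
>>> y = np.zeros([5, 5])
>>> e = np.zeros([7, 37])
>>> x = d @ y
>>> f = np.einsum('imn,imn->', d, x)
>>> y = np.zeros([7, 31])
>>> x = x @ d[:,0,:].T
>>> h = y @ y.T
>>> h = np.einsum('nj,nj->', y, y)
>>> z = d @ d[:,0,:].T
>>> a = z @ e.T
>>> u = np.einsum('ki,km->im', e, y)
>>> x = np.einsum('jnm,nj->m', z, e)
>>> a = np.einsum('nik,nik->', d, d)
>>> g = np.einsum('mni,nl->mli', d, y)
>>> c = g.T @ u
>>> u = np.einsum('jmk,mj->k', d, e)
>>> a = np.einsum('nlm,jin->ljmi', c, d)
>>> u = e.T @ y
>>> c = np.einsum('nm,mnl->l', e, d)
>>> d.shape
(37, 7, 5)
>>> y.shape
(7, 31)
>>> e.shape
(7, 37)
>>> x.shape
(37,)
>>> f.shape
()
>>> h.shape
()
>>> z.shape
(37, 7, 37)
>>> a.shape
(31, 37, 31, 7)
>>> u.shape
(37, 31)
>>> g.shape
(37, 31, 5)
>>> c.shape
(5,)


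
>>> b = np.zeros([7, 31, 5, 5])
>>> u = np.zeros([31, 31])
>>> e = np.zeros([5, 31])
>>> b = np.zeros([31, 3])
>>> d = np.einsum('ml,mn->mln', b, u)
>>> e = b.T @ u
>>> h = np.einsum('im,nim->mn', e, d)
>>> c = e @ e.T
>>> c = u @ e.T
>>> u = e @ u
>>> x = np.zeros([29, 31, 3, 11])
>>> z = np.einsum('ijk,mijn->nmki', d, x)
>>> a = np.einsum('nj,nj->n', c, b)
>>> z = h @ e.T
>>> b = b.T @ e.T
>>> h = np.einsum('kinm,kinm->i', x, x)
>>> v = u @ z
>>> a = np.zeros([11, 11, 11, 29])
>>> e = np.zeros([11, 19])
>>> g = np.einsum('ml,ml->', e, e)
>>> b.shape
(3, 3)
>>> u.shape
(3, 31)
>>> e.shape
(11, 19)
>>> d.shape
(31, 3, 31)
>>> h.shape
(31,)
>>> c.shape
(31, 3)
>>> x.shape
(29, 31, 3, 11)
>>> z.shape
(31, 3)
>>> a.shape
(11, 11, 11, 29)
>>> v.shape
(3, 3)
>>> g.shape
()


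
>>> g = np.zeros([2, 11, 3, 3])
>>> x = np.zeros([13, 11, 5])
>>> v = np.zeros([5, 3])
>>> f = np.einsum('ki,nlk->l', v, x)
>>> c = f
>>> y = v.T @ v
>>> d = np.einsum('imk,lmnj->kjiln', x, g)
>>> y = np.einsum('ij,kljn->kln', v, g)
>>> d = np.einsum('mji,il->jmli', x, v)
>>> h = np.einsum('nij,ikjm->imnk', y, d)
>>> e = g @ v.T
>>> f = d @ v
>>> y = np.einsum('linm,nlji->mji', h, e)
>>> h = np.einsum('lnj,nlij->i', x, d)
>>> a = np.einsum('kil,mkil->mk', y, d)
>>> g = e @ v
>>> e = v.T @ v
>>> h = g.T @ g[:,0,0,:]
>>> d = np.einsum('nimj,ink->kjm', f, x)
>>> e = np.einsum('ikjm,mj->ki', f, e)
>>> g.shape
(2, 11, 3, 3)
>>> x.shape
(13, 11, 5)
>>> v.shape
(5, 3)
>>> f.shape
(11, 13, 3, 3)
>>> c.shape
(11,)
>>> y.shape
(13, 3, 5)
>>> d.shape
(5, 3, 3)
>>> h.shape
(3, 3, 11, 3)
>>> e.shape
(13, 11)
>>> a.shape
(11, 13)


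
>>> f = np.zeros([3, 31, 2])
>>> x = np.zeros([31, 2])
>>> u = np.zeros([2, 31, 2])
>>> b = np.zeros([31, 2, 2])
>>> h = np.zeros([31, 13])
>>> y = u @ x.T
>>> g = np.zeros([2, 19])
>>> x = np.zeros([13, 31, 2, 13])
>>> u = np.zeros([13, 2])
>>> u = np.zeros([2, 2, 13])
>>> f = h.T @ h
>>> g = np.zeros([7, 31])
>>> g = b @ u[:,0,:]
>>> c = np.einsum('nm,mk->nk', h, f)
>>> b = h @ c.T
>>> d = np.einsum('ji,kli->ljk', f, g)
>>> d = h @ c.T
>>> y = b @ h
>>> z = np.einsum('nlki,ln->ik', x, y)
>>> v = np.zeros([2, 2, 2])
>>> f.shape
(13, 13)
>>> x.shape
(13, 31, 2, 13)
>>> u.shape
(2, 2, 13)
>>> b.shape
(31, 31)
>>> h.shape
(31, 13)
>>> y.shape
(31, 13)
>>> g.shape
(31, 2, 13)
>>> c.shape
(31, 13)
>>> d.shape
(31, 31)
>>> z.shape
(13, 2)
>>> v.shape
(2, 2, 2)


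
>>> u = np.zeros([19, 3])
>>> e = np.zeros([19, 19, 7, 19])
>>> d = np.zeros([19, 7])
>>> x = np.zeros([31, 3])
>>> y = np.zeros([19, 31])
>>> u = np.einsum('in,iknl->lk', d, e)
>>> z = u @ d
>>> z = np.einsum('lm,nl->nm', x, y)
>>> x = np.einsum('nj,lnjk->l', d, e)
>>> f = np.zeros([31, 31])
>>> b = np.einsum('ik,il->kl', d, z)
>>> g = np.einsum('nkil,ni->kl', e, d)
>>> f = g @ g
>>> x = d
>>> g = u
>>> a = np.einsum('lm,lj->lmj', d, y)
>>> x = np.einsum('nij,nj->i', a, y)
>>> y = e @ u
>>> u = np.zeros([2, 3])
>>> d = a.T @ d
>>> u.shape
(2, 3)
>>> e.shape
(19, 19, 7, 19)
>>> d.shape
(31, 7, 7)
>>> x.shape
(7,)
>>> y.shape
(19, 19, 7, 19)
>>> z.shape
(19, 3)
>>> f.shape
(19, 19)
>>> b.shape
(7, 3)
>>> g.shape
(19, 19)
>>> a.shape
(19, 7, 31)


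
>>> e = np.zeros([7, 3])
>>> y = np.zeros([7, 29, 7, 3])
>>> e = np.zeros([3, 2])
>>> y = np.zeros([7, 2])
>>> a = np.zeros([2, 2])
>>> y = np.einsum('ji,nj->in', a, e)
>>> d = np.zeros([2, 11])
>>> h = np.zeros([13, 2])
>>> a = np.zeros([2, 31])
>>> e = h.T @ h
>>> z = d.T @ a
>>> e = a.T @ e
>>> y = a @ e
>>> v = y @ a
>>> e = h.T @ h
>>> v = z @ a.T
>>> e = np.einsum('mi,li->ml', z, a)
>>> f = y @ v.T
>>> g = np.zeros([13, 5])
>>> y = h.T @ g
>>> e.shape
(11, 2)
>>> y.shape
(2, 5)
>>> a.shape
(2, 31)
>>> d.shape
(2, 11)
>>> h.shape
(13, 2)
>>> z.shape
(11, 31)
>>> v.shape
(11, 2)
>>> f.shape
(2, 11)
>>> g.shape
(13, 5)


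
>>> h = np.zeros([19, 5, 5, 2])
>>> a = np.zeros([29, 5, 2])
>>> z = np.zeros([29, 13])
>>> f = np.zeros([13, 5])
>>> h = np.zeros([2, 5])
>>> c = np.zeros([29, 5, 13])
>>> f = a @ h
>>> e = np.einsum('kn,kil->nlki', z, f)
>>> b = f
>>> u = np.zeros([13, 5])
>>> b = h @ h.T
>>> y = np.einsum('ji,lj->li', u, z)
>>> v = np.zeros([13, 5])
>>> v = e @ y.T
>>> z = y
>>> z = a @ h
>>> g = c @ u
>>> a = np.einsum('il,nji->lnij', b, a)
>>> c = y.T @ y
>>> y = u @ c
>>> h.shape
(2, 5)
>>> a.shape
(2, 29, 2, 5)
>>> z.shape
(29, 5, 5)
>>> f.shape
(29, 5, 5)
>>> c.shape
(5, 5)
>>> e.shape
(13, 5, 29, 5)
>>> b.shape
(2, 2)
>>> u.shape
(13, 5)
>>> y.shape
(13, 5)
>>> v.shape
(13, 5, 29, 29)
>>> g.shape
(29, 5, 5)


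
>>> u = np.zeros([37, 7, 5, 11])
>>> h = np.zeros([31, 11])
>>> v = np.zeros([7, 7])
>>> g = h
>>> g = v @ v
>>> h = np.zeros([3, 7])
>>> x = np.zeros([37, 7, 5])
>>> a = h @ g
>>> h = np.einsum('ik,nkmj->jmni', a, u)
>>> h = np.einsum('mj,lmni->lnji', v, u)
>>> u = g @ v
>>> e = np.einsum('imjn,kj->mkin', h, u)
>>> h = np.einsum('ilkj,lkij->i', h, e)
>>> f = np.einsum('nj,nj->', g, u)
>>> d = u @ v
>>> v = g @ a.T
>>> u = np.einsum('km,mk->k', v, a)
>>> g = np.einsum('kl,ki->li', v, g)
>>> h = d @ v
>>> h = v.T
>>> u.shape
(7,)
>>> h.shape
(3, 7)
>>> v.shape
(7, 3)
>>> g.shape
(3, 7)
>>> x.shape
(37, 7, 5)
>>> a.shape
(3, 7)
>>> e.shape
(5, 7, 37, 11)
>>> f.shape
()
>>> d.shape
(7, 7)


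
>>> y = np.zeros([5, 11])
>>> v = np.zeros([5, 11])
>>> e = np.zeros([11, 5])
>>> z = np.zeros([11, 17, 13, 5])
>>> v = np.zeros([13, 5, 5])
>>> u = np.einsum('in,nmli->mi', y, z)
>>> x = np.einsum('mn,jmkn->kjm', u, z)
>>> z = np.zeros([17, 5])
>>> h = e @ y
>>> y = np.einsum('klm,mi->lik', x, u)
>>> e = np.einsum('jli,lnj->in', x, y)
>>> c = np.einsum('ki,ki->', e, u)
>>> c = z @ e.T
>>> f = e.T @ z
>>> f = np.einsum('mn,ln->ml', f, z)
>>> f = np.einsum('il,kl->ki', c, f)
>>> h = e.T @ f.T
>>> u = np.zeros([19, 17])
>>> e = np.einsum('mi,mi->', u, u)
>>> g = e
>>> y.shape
(11, 5, 13)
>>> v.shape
(13, 5, 5)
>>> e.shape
()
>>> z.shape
(17, 5)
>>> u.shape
(19, 17)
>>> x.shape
(13, 11, 17)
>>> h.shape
(5, 5)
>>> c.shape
(17, 17)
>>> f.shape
(5, 17)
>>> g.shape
()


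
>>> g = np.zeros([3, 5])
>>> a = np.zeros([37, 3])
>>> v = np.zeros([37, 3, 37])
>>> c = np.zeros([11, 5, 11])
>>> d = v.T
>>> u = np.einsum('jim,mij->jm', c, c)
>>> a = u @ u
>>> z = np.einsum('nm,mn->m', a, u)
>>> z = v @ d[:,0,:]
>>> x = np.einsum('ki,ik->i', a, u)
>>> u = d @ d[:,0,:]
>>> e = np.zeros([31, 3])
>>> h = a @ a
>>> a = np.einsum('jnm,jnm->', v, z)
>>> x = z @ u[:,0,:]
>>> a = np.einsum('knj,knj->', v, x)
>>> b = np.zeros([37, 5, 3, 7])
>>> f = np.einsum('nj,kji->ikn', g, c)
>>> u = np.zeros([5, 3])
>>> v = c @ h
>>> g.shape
(3, 5)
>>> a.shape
()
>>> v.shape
(11, 5, 11)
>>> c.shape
(11, 5, 11)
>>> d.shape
(37, 3, 37)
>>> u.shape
(5, 3)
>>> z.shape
(37, 3, 37)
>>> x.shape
(37, 3, 37)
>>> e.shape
(31, 3)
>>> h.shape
(11, 11)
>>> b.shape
(37, 5, 3, 7)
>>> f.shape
(11, 11, 3)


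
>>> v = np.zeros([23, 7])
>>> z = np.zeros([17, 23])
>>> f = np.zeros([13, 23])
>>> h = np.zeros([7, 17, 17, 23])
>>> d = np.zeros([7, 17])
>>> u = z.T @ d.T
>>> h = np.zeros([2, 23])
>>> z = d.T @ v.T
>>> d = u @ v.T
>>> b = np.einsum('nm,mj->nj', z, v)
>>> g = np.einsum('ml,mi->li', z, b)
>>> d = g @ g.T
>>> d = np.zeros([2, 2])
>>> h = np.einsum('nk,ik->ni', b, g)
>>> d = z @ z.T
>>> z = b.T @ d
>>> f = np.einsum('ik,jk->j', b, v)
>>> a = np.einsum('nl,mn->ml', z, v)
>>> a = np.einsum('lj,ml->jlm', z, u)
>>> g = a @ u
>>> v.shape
(23, 7)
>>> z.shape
(7, 17)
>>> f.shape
(23,)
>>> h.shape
(17, 23)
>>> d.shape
(17, 17)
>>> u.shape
(23, 7)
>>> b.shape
(17, 7)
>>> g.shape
(17, 7, 7)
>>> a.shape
(17, 7, 23)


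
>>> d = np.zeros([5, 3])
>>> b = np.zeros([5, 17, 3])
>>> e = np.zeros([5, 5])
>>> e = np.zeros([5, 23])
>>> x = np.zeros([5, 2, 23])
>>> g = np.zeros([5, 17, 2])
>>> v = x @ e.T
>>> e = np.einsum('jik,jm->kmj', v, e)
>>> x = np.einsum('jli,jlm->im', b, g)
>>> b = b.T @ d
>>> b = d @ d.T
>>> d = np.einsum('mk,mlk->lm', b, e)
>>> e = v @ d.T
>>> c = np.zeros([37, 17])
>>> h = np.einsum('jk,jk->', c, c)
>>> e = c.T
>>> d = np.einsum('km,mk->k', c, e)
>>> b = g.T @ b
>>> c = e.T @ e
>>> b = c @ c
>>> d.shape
(37,)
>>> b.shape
(37, 37)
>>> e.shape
(17, 37)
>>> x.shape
(3, 2)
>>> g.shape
(5, 17, 2)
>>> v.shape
(5, 2, 5)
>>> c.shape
(37, 37)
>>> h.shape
()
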